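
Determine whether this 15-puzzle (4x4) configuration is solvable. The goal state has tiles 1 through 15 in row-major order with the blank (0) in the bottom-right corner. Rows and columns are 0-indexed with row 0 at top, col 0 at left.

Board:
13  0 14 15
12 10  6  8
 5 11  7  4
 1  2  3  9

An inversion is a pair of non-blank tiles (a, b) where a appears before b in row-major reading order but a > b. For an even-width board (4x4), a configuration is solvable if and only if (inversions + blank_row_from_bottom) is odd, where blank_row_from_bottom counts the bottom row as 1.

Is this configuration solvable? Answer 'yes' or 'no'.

Answer: no

Derivation:
Inversions: 84
Blank is in row 0 (0-indexed from top), which is row 4 counting from the bottom (bottom = 1).
84 + 4 = 88, which is even, so the puzzle is not solvable.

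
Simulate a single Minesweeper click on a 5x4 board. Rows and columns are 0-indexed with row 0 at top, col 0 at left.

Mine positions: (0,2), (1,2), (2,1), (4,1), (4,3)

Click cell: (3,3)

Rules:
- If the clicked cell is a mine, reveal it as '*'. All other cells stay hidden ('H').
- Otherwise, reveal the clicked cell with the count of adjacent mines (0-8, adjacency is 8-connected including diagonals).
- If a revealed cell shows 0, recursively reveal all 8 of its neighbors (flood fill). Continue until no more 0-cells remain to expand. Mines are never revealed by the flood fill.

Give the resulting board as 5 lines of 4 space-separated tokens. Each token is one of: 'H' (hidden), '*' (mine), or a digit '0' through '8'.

H H H H
H H H H
H H H H
H H H 1
H H H H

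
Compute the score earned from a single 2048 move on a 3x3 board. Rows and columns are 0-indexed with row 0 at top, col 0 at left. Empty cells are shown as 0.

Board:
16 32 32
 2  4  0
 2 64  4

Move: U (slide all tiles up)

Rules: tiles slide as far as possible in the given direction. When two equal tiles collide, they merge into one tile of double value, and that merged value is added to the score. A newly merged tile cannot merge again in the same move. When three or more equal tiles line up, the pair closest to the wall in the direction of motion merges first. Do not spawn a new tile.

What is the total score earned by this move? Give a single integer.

Slide up:
col 0: [16, 2, 2] -> [16, 4, 0]  score +4 (running 4)
col 1: [32, 4, 64] -> [32, 4, 64]  score +0 (running 4)
col 2: [32, 0, 4] -> [32, 4, 0]  score +0 (running 4)
Board after move:
16 32 32
 4  4  4
 0 64  0

Answer: 4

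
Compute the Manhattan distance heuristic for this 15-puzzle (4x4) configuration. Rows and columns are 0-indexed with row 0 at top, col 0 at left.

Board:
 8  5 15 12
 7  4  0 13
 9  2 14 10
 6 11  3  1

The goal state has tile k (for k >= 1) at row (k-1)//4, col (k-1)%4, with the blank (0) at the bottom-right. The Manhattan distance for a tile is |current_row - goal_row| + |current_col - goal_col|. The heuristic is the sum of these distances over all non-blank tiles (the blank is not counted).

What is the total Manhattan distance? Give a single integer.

Answer: 41

Derivation:
Tile 8: (0,0)->(1,3) = 4
Tile 5: (0,1)->(1,0) = 2
Tile 15: (0,2)->(3,2) = 3
Tile 12: (0,3)->(2,3) = 2
Tile 7: (1,0)->(1,2) = 2
Tile 4: (1,1)->(0,3) = 3
Tile 13: (1,3)->(3,0) = 5
Tile 9: (2,0)->(2,0) = 0
Tile 2: (2,1)->(0,1) = 2
Tile 14: (2,2)->(3,1) = 2
Tile 10: (2,3)->(2,1) = 2
Tile 6: (3,0)->(1,1) = 3
Tile 11: (3,1)->(2,2) = 2
Tile 3: (3,2)->(0,2) = 3
Tile 1: (3,3)->(0,0) = 6
Sum: 4 + 2 + 3 + 2 + 2 + 3 + 5 + 0 + 2 + 2 + 2 + 3 + 2 + 3 + 6 = 41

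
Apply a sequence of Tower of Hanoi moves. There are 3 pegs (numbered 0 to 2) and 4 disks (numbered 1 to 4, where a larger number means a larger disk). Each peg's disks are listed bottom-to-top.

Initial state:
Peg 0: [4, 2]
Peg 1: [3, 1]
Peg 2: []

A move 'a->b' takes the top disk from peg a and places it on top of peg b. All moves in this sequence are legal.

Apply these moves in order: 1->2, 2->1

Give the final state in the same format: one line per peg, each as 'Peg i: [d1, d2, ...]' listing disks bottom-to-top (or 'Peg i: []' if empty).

After move 1 (1->2):
Peg 0: [4, 2]
Peg 1: [3]
Peg 2: [1]

After move 2 (2->1):
Peg 0: [4, 2]
Peg 1: [3, 1]
Peg 2: []

Answer: Peg 0: [4, 2]
Peg 1: [3, 1]
Peg 2: []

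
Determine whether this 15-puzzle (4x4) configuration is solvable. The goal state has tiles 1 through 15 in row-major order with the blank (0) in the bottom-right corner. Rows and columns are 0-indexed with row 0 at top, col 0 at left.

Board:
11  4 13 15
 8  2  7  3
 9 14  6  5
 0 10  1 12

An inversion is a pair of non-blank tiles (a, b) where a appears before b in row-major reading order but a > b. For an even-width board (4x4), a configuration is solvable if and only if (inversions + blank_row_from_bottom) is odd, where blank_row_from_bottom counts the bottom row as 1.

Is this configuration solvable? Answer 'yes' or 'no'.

Inversions: 58
Blank is in row 3 (0-indexed from top), which is row 1 counting from the bottom (bottom = 1).
58 + 1 = 59, which is odd, so the puzzle is solvable.

Answer: yes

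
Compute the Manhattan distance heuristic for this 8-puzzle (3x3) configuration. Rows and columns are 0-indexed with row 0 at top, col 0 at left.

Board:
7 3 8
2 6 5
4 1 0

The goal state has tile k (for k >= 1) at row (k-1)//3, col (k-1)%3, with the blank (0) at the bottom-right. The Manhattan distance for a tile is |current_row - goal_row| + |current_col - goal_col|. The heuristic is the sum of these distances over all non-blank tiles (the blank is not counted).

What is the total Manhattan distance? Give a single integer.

Tile 7: at (0,0), goal (2,0), distance |0-2|+|0-0| = 2
Tile 3: at (0,1), goal (0,2), distance |0-0|+|1-2| = 1
Tile 8: at (0,2), goal (2,1), distance |0-2|+|2-1| = 3
Tile 2: at (1,0), goal (0,1), distance |1-0|+|0-1| = 2
Tile 6: at (1,1), goal (1,2), distance |1-1|+|1-2| = 1
Tile 5: at (1,2), goal (1,1), distance |1-1|+|2-1| = 1
Tile 4: at (2,0), goal (1,0), distance |2-1|+|0-0| = 1
Tile 1: at (2,1), goal (0,0), distance |2-0|+|1-0| = 3
Sum: 2 + 1 + 3 + 2 + 1 + 1 + 1 + 3 = 14

Answer: 14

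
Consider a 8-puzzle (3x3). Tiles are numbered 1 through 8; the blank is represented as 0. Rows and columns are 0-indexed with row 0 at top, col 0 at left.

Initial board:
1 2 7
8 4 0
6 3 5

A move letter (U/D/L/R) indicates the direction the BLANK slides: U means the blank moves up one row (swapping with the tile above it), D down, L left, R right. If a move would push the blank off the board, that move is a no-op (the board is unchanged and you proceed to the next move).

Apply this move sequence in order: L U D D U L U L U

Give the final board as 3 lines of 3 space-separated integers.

Answer: 0 2 7
1 8 4
6 3 5

Derivation:
After move 1 (L):
1 2 7
8 0 4
6 3 5

After move 2 (U):
1 0 7
8 2 4
6 3 5

After move 3 (D):
1 2 7
8 0 4
6 3 5

After move 4 (D):
1 2 7
8 3 4
6 0 5

After move 5 (U):
1 2 7
8 0 4
6 3 5

After move 6 (L):
1 2 7
0 8 4
6 3 5

After move 7 (U):
0 2 7
1 8 4
6 3 5

After move 8 (L):
0 2 7
1 8 4
6 3 5

After move 9 (U):
0 2 7
1 8 4
6 3 5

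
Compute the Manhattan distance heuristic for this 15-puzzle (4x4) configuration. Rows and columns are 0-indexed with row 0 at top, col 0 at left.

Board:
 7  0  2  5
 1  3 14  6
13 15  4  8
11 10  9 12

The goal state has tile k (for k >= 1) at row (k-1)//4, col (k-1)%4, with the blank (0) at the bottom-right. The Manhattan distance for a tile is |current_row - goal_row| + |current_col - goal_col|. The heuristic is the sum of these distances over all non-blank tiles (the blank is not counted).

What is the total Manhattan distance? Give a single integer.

Tile 7: at (0,0), goal (1,2), distance |0-1|+|0-2| = 3
Tile 2: at (0,2), goal (0,1), distance |0-0|+|2-1| = 1
Tile 5: at (0,3), goal (1,0), distance |0-1|+|3-0| = 4
Tile 1: at (1,0), goal (0,0), distance |1-0|+|0-0| = 1
Tile 3: at (1,1), goal (0,2), distance |1-0|+|1-2| = 2
Tile 14: at (1,2), goal (3,1), distance |1-3|+|2-1| = 3
Tile 6: at (1,3), goal (1,1), distance |1-1|+|3-1| = 2
Tile 13: at (2,0), goal (3,0), distance |2-3|+|0-0| = 1
Tile 15: at (2,1), goal (3,2), distance |2-3|+|1-2| = 2
Tile 4: at (2,2), goal (0,3), distance |2-0|+|2-3| = 3
Tile 8: at (2,3), goal (1,3), distance |2-1|+|3-3| = 1
Tile 11: at (3,0), goal (2,2), distance |3-2|+|0-2| = 3
Tile 10: at (3,1), goal (2,1), distance |3-2|+|1-1| = 1
Tile 9: at (3,2), goal (2,0), distance |3-2|+|2-0| = 3
Tile 12: at (3,3), goal (2,3), distance |3-2|+|3-3| = 1
Sum: 3 + 1 + 4 + 1 + 2 + 3 + 2 + 1 + 2 + 3 + 1 + 3 + 1 + 3 + 1 = 31

Answer: 31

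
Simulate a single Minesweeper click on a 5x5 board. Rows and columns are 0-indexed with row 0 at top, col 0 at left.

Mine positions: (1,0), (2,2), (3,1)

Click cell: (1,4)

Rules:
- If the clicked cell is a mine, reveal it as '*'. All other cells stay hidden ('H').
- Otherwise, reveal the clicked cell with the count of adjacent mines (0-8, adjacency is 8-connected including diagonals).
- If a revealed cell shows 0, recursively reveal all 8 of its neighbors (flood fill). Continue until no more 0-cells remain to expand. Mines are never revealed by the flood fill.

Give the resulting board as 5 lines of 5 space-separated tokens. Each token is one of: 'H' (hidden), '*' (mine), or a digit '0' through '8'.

H 1 0 0 0
H 2 1 1 0
H H H 1 0
H H 2 1 0
H H 1 0 0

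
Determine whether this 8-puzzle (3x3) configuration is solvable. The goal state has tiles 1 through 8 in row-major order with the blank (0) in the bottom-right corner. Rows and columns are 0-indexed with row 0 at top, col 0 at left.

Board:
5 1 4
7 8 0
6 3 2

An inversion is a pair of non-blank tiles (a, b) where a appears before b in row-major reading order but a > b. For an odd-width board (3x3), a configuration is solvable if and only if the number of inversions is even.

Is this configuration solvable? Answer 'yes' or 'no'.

Answer: no

Derivation:
Inversions (pairs i<j in row-major order where tile[i] > tile[j] > 0): 15
15 is odd, so the puzzle is not solvable.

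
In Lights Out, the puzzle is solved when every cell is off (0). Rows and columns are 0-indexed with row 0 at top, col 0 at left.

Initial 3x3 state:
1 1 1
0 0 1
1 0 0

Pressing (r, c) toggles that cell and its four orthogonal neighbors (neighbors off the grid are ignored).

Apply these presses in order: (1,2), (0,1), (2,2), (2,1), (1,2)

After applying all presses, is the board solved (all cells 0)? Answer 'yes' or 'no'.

After press 1 at (1,2):
1 1 0
0 1 0
1 0 1

After press 2 at (0,1):
0 0 1
0 0 0
1 0 1

After press 3 at (2,2):
0 0 1
0 0 1
1 1 0

After press 4 at (2,1):
0 0 1
0 1 1
0 0 1

After press 5 at (1,2):
0 0 0
0 0 0
0 0 0

Lights still on: 0

Answer: yes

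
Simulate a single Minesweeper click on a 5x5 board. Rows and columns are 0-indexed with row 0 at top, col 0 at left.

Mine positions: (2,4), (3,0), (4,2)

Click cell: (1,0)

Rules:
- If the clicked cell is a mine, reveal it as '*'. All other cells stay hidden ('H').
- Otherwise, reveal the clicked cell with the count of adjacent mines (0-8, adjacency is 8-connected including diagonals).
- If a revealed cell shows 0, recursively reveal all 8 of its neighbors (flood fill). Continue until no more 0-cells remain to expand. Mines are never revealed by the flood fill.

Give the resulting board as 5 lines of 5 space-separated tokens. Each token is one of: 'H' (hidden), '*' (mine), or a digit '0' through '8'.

0 0 0 0 0
0 0 0 1 1
1 1 0 1 H
H 2 1 2 H
H H H H H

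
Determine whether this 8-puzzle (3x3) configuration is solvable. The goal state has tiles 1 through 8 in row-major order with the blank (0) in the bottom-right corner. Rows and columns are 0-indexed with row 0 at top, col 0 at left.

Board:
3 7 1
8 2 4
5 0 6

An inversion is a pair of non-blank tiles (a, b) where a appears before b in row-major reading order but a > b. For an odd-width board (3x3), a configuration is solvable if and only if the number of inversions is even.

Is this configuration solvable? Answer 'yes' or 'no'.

Answer: no

Derivation:
Inversions (pairs i<j in row-major order where tile[i] > tile[j] > 0): 11
11 is odd, so the puzzle is not solvable.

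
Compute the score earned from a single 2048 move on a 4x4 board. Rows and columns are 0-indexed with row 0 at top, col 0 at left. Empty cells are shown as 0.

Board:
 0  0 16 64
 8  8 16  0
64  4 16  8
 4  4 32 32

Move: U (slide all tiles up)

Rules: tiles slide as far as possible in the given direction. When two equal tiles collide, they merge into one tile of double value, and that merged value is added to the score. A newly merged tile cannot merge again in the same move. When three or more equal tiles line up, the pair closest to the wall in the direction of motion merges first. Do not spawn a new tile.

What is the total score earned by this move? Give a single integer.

Slide up:
col 0: [0, 8, 64, 4] -> [8, 64, 4, 0]  score +0 (running 0)
col 1: [0, 8, 4, 4] -> [8, 8, 0, 0]  score +8 (running 8)
col 2: [16, 16, 16, 32] -> [32, 16, 32, 0]  score +32 (running 40)
col 3: [64, 0, 8, 32] -> [64, 8, 32, 0]  score +0 (running 40)
Board after move:
 8  8 32 64
64  8 16  8
 4  0 32 32
 0  0  0  0

Answer: 40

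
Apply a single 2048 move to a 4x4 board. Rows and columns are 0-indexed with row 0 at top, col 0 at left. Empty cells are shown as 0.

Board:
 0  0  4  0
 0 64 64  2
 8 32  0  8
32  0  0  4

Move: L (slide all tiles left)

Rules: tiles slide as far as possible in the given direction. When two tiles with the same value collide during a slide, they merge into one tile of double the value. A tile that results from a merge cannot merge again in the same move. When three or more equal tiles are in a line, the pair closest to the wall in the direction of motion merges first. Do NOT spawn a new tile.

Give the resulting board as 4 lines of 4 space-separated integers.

Slide left:
row 0: [0, 0, 4, 0] -> [4, 0, 0, 0]
row 1: [0, 64, 64, 2] -> [128, 2, 0, 0]
row 2: [8, 32, 0, 8] -> [8, 32, 8, 0]
row 3: [32, 0, 0, 4] -> [32, 4, 0, 0]

Answer:   4   0   0   0
128   2   0   0
  8  32   8   0
 32   4   0   0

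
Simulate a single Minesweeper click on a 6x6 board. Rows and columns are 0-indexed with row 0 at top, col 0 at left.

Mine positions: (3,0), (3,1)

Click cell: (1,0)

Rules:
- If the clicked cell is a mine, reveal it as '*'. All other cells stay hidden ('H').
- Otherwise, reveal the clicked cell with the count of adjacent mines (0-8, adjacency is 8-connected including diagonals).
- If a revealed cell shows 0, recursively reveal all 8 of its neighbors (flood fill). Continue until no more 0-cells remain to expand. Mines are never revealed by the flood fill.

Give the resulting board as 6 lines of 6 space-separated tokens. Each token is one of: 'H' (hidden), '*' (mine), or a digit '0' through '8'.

0 0 0 0 0 0
0 0 0 0 0 0
2 2 1 0 0 0
H H 1 0 0 0
2 2 1 0 0 0
0 0 0 0 0 0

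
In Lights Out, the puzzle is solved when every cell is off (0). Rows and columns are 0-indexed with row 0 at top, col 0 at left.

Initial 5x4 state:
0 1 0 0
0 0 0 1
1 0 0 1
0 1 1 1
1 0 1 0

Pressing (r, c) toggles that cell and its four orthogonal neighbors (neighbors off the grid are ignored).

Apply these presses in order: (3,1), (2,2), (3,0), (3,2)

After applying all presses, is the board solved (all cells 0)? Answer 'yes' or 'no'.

After press 1 at (3,1):
0 1 0 0
0 0 0 1
1 1 0 1
1 0 0 1
1 1 1 0

After press 2 at (2,2):
0 1 0 0
0 0 1 1
1 0 1 0
1 0 1 1
1 1 1 0

After press 3 at (3,0):
0 1 0 0
0 0 1 1
0 0 1 0
0 1 1 1
0 1 1 0

After press 4 at (3,2):
0 1 0 0
0 0 1 1
0 0 0 0
0 0 0 0
0 1 0 0

Lights still on: 4

Answer: no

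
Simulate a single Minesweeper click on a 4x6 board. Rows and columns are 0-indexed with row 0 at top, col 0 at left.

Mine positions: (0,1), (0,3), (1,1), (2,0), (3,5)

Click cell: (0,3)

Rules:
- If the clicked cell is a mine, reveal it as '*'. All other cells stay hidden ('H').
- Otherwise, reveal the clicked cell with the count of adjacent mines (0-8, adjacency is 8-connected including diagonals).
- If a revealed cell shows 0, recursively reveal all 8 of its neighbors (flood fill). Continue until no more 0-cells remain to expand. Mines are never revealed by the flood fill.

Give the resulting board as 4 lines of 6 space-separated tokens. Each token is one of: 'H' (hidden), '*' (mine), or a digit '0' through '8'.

H H H * H H
H H H H H H
H H H H H H
H H H H H H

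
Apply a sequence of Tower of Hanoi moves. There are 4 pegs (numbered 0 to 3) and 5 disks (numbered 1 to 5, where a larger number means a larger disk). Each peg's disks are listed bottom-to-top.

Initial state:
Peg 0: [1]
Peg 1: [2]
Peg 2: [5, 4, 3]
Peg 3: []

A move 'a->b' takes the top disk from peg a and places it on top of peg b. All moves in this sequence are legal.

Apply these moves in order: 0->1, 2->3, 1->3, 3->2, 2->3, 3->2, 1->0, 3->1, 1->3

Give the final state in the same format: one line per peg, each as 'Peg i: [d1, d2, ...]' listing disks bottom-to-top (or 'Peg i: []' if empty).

After move 1 (0->1):
Peg 0: []
Peg 1: [2, 1]
Peg 2: [5, 4, 3]
Peg 3: []

After move 2 (2->3):
Peg 0: []
Peg 1: [2, 1]
Peg 2: [5, 4]
Peg 3: [3]

After move 3 (1->3):
Peg 0: []
Peg 1: [2]
Peg 2: [5, 4]
Peg 3: [3, 1]

After move 4 (3->2):
Peg 0: []
Peg 1: [2]
Peg 2: [5, 4, 1]
Peg 3: [3]

After move 5 (2->3):
Peg 0: []
Peg 1: [2]
Peg 2: [5, 4]
Peg 3: [3, 1]

After move 6 (3->2):
Peg 0: []
Peg 1: [2]
Peg 2: [5, 4, 1]
Peg 3: [3]

After move 7 (1->0):
Peg 0: [2]
Peg 1: []
Peg 2: [5, 4, 1]
Peg 3: [3]

After move 8 (3->1):
Peg 0: [2]
Peg 1: [3]
Peg 2: [5, 4, 1]
Peg 3: []

After move 9 (1->3):
Peg 0: [2]
Peg 1: []
Peg 2: [5, 4, 1]
Peg 3: [3]

Answer: Peg 0: [2]
Peg 1: []
Peg 2: [5, 4, 1]
Peg 3: [3]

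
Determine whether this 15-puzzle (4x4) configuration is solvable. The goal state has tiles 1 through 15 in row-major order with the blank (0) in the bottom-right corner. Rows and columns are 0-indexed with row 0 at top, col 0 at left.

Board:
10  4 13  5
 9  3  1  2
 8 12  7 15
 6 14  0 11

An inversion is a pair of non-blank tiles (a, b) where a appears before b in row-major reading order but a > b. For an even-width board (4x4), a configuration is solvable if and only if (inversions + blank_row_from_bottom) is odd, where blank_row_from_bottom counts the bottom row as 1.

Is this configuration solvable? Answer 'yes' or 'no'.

Inversions: 43
Blank is in row 3 (0-indexed from top), which is row 1 counting from the bottom (bottom = 1).
43 + 1 = 44, which is even, so the puzzle is not solvable.

Answer: no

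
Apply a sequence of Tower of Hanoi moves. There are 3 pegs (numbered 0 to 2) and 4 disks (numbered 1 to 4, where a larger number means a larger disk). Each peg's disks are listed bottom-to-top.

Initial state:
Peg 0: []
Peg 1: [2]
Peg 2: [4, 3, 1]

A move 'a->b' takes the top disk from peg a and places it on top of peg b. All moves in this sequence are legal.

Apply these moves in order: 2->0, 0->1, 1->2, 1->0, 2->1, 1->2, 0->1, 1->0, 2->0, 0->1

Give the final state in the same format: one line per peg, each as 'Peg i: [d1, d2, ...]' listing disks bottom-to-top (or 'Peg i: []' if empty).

Answer: Peg 0: [2]
Peg 1: [1]
Peg 2: [4, 3]

Derivation:
After move 1 (2->0):
Peg 0: [1]
Peg 1: [2]
Peg 2: [4, 3]

After move 2 (0->1):
Peg 0: []
Peg 1: [2, 1]
Peg 2: [4, 3]

After move 3 (1->2):
Peg 0: []
Peg 1: [2]
Peg 2: [4, 3, 1]

After move 4 (1->0):
Peg 0: [2]
Peg 1: []
Peg 2: [4, 3, 1]

After move 5 (2->1):
Peg 0: [2]
Peg 1: [1]
Peg 2: [4, 3]

After move 6 (1->2):
Peg 0: [2]
Peg 1: []
Peg 2: [4, 3, 1]

After move 7 (0->1):
Peg 0: []
Peg 1: [2]
Peg 2: [4, 3, 1]

After move 8 (1->0):
Peg 0: [2]
Peg 1: []
Peg 2: [4, 3, 1]

After move 9 (2->0):
Peg 0: [2, 1]
Peg 1: []
Peg 2: [4, 3]

After move 10 (0->1):
Peg 0: [2]
Peg 1: [1]
Peg 2: [4, 3]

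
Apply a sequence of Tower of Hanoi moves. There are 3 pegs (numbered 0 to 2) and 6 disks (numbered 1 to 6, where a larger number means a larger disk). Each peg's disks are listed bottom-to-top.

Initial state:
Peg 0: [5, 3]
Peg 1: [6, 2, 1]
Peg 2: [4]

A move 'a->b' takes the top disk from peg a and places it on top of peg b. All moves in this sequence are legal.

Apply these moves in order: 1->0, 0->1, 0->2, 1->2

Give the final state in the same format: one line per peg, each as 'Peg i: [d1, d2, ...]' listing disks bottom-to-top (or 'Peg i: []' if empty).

Answer: Peg 0: [5]
Peg 1: [6, 2]
Peg 2: [4, 3, 1]

Derivation:
After move 1 (1->0):
Peg 0: [5, 3, 1]
Peg 1: [6, 2]
Peg 2: [4]

After move 2 (0->1):
Peg 0: [5, 3]
Peg 1: [6, 2, 1]
Peg 2: [4]

After move 3 (0->2):
Peg 0: [5]
Peg 1: [6, 2, 1]
Peg 2: [4, 3]

After move 4 (1->2):
Peg 0: [5]
Peg 1: [6, 2]
Peg 2: [4, 3, 1]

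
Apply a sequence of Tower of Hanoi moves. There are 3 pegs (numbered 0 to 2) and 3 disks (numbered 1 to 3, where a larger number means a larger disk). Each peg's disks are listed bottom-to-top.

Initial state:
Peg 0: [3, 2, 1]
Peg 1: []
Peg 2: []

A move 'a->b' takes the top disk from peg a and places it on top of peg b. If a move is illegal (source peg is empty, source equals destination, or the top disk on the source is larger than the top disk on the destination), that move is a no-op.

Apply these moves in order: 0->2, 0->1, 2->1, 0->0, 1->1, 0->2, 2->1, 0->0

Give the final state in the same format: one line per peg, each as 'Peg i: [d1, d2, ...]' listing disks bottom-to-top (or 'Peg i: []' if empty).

After move 1 (0->2):
Peg 0: [3, 2]
Peg 1: []
Peg 2: [1]

After move 2 (0->1):
Peg 0: [3]
Peg 1: [2]
Peg 2: [1]

After move 3 (2->1):
Peg 0: [3]
Peg 1: [2, 1]
Peg 2: []

After move 4 (0->0):
Peg 0: [3]
Peg 1: [2, 1]
Peg 2: []

After move 5 (1->1):
Peg 0: [3]
Peg 1: [2, 1]
Peg 2: []

After move 6 (0->2):
Peg 0: []
Peg 1: [2, 1]
Peg 2: [3]

After move 7 (2->1):
Peg 0: []
Peg 1: [2, 1]
Peg 2: [3]

After move 8 (0->0):
Peg 0: []
Peg 1: [2, 1]
Peg 2: [3]

Answer: Peg 0: []
Peg 1: [2, 1]
Peg 2: [3]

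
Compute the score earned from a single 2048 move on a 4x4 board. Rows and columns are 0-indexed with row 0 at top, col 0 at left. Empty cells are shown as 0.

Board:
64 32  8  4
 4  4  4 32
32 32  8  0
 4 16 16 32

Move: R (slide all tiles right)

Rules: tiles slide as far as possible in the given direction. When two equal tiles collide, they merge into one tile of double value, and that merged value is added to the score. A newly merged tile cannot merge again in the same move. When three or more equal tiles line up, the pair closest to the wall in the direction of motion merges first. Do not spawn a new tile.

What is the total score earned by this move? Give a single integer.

Slide right:
row 0: [64, 32, 8, 4] -> [64, 32, 8, 4]  score +0 (running 0)
row 1: [4, 4, 4, 32] -> [0, 4, 8, 32]  score +8 (running 8)
row 2: [32, 32, 8, 0] -> [0, 0, 64, 8]  score +64 (running 72)
row 3: [4, 16, 16, 32] -> [0, 4, 32, 32]  score +32 (running 104)
Board after move:
64 32  8  4
 0  4  8 32
 0  0 64  8
 0  4 32 32

Answer: 104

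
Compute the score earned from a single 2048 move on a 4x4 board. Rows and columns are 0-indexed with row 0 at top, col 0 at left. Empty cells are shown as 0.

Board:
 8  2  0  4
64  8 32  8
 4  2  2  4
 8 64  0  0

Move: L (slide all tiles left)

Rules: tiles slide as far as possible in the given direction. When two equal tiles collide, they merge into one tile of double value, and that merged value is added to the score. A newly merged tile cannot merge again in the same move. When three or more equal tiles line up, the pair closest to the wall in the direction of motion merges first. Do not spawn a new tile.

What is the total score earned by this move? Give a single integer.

Answer: 4

Derivation:
Slide left:
row 0: [8, 2, 0, 4] -> [8, 2, 4, 0]  score +0 (running 0)
row 1: [64, 8, 32, 8] -> [64, 8, 32, 8]  score +0 (running 0)
row 2: [4, 2, 2, 4] -> [4, 4, 4, 0]  score +4 (running 4)
row 3: [8, 64, 0, 0] -> [8, 64, 0, 0]  score +0 (running 4)
Board after move:
 8  2  4  0
64  8 32  8
 4  4  4  0
 8 64  0  0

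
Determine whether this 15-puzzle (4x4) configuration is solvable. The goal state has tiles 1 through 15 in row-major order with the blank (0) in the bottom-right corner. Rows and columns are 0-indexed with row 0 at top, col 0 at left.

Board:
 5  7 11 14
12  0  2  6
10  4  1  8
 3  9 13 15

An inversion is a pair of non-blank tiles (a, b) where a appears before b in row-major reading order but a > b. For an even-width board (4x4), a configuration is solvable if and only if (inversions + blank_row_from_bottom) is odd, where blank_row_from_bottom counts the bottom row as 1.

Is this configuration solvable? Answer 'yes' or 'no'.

Inversions: 47
Blank is in row 1 (0-indexed from top), which is row 3 counting from the bottom (bottom = 1).
47 + 3 = 50, which is even, so the puzzle is not solvable.

Answer: no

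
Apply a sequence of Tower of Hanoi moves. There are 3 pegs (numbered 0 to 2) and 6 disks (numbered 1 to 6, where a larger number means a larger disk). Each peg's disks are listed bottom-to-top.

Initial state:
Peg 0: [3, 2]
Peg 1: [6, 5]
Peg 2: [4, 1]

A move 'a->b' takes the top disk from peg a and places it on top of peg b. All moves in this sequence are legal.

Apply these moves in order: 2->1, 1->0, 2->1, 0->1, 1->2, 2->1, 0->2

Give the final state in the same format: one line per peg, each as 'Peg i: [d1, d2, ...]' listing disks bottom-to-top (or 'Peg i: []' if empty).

After move 1 (2->1):
Peg 0: [3, 2]
Peg 1: [6, 5, 1]
Peg 2: [4]

After move 2 (1->0):
Peg 0: [3, 2, 1]
Peg 1: [6, 5]
Peg 2: [4]

After move 3 (2->1):
Peg 0: [3, 2, 1]
Peg 1: [6, 5, 4]
Peg 2: []

After move 4 (0->1):
Peg 0: [3, 2]
Peg 1: [6, 5, 4, 1]
Peg 2: []

After move 5 (1->2):
Peg 0: [3, 2]
Peg 1: [6, 5, 4]
Peg 2: [1]

After move 6 (2->1):
Peg 0: [3, 2]
Peg 1: [6, 5, 4, 1]
Peg 2: []

After move 7 (0->2):
Peg 0: [3]
Peg 1: [6, 5, 4, 1]
Peg 2: [2]

Answer: Peg 0: [3]
Peg 1: [6, 5, 4, 1]
Peg 2: [2]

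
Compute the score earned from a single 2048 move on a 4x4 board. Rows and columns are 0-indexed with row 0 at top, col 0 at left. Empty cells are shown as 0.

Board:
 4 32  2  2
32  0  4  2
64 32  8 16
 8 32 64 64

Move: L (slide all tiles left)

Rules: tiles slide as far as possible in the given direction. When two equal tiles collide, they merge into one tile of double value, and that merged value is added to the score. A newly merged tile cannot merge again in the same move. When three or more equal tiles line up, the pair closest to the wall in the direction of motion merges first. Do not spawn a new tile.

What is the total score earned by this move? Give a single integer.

Answer: 132

Derivation:
Slide left:
row 0: [4, 32, 2, 2] -> [4, 32, 4, 0]  score +4 (running 4)
row 1: [32, 0, 4, 2] -> [32, 4, 2, 0]  score +0 (running 4)
row 2: [64, 32, 8, 16] -> [64, 32, 8, 16]  score +0 (running 4)
row 3: [8, 32, 64, 64] -> [8, 32, 128, 0]  score +128 (running 132)
Board after move:
  4  32   4   0
 32   4   2   0
 64  32   8  16
  8  32 128   0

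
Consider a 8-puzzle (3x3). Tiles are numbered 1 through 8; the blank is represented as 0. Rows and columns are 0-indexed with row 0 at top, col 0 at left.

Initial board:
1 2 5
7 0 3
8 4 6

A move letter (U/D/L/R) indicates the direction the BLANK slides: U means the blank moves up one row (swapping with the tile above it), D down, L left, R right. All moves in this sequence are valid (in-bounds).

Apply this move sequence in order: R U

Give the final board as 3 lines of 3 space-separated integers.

Answer: 1 2 0
7 3 5
8 4 6

Derivation:
After move 1 (R):
1 2 5
7 3 0
8 4 6

After move 2 (U):
1 2 0
7 3 5
8 4 6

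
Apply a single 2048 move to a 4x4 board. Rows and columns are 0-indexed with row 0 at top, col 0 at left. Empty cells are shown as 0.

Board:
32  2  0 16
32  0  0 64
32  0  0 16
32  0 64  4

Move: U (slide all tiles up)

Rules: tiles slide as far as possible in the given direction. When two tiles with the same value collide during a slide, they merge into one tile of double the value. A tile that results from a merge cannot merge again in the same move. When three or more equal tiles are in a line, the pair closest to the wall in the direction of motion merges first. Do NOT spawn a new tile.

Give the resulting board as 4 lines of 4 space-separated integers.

Slide up:
col 0: [32, 32, 32, 32] -> [64, 64, 0, 0]
col 1: [2, 0, 0, 0] -> [2, 0, 0, 0]
col 2: [0, 0, 0, 64] -> [64, 0, 0, 0]
col 3: [16, 64, 16, 4] -> [16, 64, 16, 4]

Answer: 64  2 64 16
64  0  0 64
 0  0  0 16
 0  0  0  4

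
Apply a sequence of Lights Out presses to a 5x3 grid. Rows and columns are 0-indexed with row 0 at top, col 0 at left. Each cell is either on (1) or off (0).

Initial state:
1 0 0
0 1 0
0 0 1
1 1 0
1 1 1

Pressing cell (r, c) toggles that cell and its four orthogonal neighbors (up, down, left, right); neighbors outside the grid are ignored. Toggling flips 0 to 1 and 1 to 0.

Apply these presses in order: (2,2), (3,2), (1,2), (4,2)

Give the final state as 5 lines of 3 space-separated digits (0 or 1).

Answer: 1 0 1
0 0 0
0 1 0
1 0 1
1 0 1

Derivation:
After press 1 at (2,2):
1 0 0
0 1 1
0 1 0
1 1 1
1 1 1

After press 2 at (3,2):
1 0 0
0 1 1
0 1 1
1 0 0
1 1 0

After press 3 at (1,2):
1 0 1
0 0 0
0 1 0
1 0 0
1 1 0

After press 4 at (4,2):
1 0 1
0 0 0
0 1 0
1 0 1
1 0 1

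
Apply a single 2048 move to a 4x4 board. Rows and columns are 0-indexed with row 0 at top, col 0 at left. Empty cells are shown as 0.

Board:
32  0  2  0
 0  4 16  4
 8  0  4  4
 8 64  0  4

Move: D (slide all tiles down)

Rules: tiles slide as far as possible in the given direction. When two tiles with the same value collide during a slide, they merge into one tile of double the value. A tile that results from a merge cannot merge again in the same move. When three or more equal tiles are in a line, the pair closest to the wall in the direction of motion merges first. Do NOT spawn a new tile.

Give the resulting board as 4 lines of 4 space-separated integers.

Answer:  0  0  0  0
 0  0  2  0
32  4 16  4
16 64  4  8

Derivation:
Slide down:
col 0: [32, 0, 8, 8] -> [0, 0, 32, 16]
col 1: [0, 4, 0, 64] -> [0, 0, 4, 64]
col 2: [2, 16, 4, 0] -> [0, 2, 16, 4]
col 3: [0, 4, 4, 4] -> [0, 0, 4, 8]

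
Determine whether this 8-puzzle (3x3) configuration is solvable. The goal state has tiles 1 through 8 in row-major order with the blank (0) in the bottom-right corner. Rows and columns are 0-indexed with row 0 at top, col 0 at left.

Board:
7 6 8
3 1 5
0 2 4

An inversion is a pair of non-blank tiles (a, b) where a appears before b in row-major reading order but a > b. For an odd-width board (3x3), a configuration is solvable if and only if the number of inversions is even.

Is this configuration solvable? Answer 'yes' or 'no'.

Inversions (pairs i<j in row-major order where tile[i] > tile[j] > 0): 20
20 is even, so the puzzle is solvable.

Answer: yes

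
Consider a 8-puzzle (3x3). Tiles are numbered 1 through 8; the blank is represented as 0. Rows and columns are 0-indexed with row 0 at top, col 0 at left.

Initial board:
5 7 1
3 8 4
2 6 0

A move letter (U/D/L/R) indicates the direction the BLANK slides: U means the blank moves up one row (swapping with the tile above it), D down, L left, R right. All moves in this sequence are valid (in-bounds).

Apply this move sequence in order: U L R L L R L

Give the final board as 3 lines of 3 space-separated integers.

Answer: 5 7 1
0 3 8
2 6 4

Derivation:
After move 1 (U):
5 7 1
3 8 0
2 6 4

After move 2 (L):
5 7 1
3 0 8
2 6 4

After move 3 (R):
5 7 1
3 8 0
2 6 4

After move 4 (L):
5 7 1
3 0 8
2 6 4

After move 5 (L):
5 7 1
0 3 8
2 6 4

After move 6 (R):
5 7 1
3 0 8
2 6 4

After move 7 (L):
5 7 1
0 3 8
2 6 4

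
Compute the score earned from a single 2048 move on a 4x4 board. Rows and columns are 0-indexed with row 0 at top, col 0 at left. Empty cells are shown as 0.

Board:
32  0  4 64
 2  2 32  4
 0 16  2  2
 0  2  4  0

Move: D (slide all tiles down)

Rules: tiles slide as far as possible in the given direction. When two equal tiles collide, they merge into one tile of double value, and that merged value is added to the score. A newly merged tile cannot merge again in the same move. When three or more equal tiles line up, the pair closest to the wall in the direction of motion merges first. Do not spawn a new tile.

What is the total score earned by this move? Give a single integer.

Answer: 0

Derivation:
Slide down:
col 0: [32, 2, 0, 0] -> [0, 0, 32, 2]  score +0 (running 0)
col 1: [0, 2, 16, 2] -> [0, 2, 16, 2]  score +0 (running 0)
col 2: [4, 32, 2, 4] -> [4, 32, 2, 4]  score +0 (running 0)
col 3: [64, 4, 2, 0] -> [0, 64, 4, 2]  score +0 (running 0)
Board after move:
 0  0  4  0
 0  2 32 64
32 16  2  4
 2  2  4  2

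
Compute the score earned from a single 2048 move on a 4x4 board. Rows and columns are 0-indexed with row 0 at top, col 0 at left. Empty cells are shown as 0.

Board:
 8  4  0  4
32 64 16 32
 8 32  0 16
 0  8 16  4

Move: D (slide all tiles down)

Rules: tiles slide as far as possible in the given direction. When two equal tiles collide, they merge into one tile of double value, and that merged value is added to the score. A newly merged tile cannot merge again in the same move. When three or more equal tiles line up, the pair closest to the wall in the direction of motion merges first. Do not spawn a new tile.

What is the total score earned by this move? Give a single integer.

Answer: 32

Derivation:
Slide down:
col 0: [8, 32, 8, 0] -> [0, 8, 32, 8]  score +0 (running 0)
col 1: [4, 64, 32, 8] -> [4, 64, 32, 8]  score +0 (running 0)
col 2: [0, 16, 0, 16] -> [0, 0, 0, 32]  score +32 (running 32)
col 3: [4, 32, 16, 4] -> [4, 32, 16, 4]  score +0 (running 32)
Board after move:
 0  4  0  4
 8 64  0 32
32 32  0 16
 8  8 32  4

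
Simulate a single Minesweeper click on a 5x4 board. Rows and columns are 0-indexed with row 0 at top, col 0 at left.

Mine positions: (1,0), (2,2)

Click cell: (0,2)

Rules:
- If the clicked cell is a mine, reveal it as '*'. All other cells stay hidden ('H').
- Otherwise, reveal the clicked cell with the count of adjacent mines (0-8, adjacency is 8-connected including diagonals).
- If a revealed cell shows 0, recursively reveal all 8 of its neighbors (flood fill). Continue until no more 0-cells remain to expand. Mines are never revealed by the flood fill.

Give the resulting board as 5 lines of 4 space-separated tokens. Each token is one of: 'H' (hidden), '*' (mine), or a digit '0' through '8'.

H 1 0 0
H 2 1 1
H H H H
H H H H
H H H H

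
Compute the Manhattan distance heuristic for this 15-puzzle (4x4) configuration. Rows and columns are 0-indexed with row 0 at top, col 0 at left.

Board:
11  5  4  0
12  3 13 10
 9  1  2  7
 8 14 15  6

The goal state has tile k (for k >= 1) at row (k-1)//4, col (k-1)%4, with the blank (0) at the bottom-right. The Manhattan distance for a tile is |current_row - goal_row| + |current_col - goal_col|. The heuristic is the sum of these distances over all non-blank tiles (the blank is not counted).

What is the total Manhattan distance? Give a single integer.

Tile 11: (0,0)->(2,2) = 4
Tile 5: (0,1)->(1,0) = 2
Tile 4: (0,2)->(0,3) = 1
Tile 12: (1,0)->(2,3) = 4
Tile 3: (1,1)->(0,2) = 2
Tile 13: (1,2)->(3,0) = 4
Tile 10: (1,3)->(2,1) = 3
Tile 9: (2,0)->(2,0) = 0
Tile 1: (2,1)->(0,0) = 3
Tile 2: (2,2)->(0,1) = 3
Tile 7: (2,3)->(1,2) = 2
Tile 8: (3,0)->(1,3) = 5
Tile 14: (3,1)->(3,1) = 0
Tile 15: (3,2)->(3,2) = 0
Tile 6: (3,3)->(1,1) = 4
Sum: 4 + 2 + 1 + 4 + 2 + 4 + 3 + 0 + 3 + 3 + 2 + 5 + 0 + 0 + 4 = 37

Answer: 37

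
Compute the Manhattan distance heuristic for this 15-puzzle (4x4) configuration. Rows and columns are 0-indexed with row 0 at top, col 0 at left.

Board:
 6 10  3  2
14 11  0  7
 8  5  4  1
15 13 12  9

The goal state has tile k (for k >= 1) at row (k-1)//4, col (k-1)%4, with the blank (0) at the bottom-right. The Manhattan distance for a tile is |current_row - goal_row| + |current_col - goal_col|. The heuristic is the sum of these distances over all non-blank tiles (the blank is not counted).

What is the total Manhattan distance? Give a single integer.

Tile 6: at (0,0), goal (1,1), distance |0-1|+|0-1| = 2
Tile 10: at (0,1), goal (2,1), distance |0-2|+|1-1| = 2
Tile 3: at (0,2), goal (0,2), distance |0-0|+|2-2| = 0
Tile 2: at (0,3), goal (0,1), distance |0-0|+|3-1| = 2
Tile 14: at (1,0), goal (3,1), distance |1-3|+|0-1| = 3
Tile 11: at (1,1), goal (2,2), distance |1-2|+|1-2| = 2
Tile 7: at (1,3), goal (1,2), distance |1-1|+|3-2| = 1
Tile 8: at (2,0), goal (1,3), distance |2-1|+|0-3| = 4
Tile 5: at (2,1), goal (1,0), distance |2-1|+|1-0| = 2
Tile 4: at (2,2), goal (0,3), distance |2-0|+|2-3| = 3
Tile 1: at (2,3), goal (0,0), distance |2-0|+|3-0| = 5
Tile 15: at (3,0), goal (3,2), distance |3-3|+|0-2| = 2
Tile 13: at (3,1), goal (3,0), distance |3-3|+|1-0| = 1
Tile 12: at (3,2), goal (2,3), distance |3-2|+|2-3| = 2
Tile 9: at (3,3), goal (2,0), distance |3-2|+|3-0| = 4
Sum: 2 + 2 + 0 + 2 + 3 + 2 + 1 + 4 + 2 + 3 + 5 + 2 + 1 + 2 + 4 = 35

Answer: 35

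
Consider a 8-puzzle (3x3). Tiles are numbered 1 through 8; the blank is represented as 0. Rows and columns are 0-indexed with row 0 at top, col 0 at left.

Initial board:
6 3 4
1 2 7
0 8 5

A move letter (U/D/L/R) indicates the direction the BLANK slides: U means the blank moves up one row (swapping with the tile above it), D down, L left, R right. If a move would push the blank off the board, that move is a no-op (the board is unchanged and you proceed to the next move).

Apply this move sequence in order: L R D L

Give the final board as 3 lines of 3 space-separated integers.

After move 1 (L):
6 3 4
1 2 7
0 8 5

After move 2 (R):
6 3 4
1 2 7
8 0 5

After move 3 (D):
6 3 4
1 2 7
8 0 5

After move 4 (L):
6 3 4
1 2 7
0 8 5

Answer: 6 3 4
1 2 7
0 8 5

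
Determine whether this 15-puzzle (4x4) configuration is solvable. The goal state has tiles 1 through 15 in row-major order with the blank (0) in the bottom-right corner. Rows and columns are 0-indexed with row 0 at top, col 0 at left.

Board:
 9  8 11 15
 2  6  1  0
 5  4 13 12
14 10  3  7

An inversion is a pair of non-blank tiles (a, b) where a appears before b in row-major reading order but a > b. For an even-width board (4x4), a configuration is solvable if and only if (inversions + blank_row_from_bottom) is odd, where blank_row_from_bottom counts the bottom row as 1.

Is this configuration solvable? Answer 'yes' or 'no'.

Inversions: 54
Blank is in row 1 (0-indexed from top), which is row 3 counting from the bottom (bottom = 1).
54 + 3 = 57, which is odd, so the puzzle is solvable.

Answer: yes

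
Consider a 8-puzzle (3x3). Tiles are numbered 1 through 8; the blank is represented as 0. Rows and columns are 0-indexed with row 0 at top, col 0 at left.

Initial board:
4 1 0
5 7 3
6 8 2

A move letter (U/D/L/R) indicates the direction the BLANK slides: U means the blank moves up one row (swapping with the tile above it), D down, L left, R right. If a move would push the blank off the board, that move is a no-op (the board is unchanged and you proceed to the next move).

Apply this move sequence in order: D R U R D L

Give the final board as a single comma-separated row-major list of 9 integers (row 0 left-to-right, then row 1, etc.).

Answer: 4, 1, 3, 5, 0, 7, 6, 8, 2

Derivation:
After move 1 (D):
4 1 3
5 7 0
6 8 2

After move 2 (R):
4 1 3
5 7 0
6 8 2

After move 3 (U):
4 1 0
5 7 3
6 8 2

After move 4 (R):
4 1 0
5 7 3
6 8 2

After move 5 (D):
4 1 3
5 7 0
6 8 2

After move 6 (L):
4 1 3
5 0 7
6 8 2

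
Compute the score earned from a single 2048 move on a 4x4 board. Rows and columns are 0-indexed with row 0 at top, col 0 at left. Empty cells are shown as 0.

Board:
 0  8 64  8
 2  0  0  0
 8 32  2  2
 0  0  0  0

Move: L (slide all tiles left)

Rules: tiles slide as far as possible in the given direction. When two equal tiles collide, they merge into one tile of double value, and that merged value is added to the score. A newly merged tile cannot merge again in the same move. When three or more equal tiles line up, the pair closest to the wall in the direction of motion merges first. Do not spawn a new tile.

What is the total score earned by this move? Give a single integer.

Slide left:
row 0: [0, 8, 64, 8] -> [8, 64, 8, 0]  score +0 (running 0)
row 1: [2, 0, 0, 0] -> [2, 0, 0, 0]  score +0 (running 0)
row 2: [8, 32, 2, 2] -> [8, 32, 4, 0]  score +4 (running 4)
row 3: [0, 0, 0, 0] -> [0, 0, 0, 0]  score +0 (running 4)
Board after move:
 8 64  8  0
 2  0  0  0
 8 32  4  0
 0  0  0  0

Answer: 4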